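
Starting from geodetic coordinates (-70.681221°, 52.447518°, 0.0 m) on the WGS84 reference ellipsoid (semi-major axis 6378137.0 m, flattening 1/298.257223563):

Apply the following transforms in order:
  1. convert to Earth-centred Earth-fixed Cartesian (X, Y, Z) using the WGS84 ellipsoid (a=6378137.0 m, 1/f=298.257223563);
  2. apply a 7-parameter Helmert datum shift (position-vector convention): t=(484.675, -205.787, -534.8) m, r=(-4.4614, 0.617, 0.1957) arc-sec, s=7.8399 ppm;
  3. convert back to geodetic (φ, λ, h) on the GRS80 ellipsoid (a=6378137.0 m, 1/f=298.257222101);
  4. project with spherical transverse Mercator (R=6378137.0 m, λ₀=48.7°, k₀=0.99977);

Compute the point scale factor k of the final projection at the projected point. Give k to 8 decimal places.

1.00000183

start: φ=-70.681221°, λ=52.447518°, h=0.000 m
→ ECEF (a=6378137.000, f=1/298.257223563): X=1289893.8899, Y=1677838.0319, Z=-5996608.8068
→ Helmert 7p (PV): X=1290369.1478, Y=1677516.9183, Z=-5997230.7691
→ geod (Bowring, a=6378137.000): φ=-70.68276764°, λ=52.43201914°, h=598.5768 m
→ into tm (λ₀=48.7°): φ=-70.68276764°, λ−λ₀=3.73201914°
scale k = 1.00000183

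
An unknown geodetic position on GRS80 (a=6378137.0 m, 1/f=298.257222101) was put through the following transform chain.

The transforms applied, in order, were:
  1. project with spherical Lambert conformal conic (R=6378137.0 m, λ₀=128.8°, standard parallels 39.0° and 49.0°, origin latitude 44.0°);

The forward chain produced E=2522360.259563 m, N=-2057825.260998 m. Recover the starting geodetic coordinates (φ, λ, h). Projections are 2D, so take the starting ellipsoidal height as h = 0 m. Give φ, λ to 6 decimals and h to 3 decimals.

start: E=2522360.2596, N=-2057825.2610 m
→ lcc⁻¹: φ=22.66285500°, λ=152.22652200°

φ=22.662855°, λ=152.226522°, h=0.000 m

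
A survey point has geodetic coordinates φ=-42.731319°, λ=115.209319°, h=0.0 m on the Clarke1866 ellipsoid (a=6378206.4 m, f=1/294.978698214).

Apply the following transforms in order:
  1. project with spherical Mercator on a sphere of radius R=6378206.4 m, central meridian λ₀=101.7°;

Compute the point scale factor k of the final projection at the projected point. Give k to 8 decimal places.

1.36138922

start: φ=-42.731319°, λ=115.209319°, h=0.000 m
→ into merc (λ₀=101.7°): φ=-42.73131900°, λ−λ₀=13.50931900°
scale k = 1.36138922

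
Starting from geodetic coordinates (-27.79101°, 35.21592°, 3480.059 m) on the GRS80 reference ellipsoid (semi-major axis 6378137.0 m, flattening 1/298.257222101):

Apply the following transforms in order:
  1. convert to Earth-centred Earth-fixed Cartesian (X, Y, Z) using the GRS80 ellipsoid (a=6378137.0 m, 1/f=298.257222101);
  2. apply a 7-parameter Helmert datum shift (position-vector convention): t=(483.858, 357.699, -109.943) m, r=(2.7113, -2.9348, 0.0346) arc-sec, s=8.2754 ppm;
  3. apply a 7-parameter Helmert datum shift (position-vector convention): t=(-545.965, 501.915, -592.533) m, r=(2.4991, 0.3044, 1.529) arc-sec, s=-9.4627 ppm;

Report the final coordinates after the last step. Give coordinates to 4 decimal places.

X=4615610.0541 m, Y=3258879.7357 m, Z=-2958216.9690 m

start: φ=-27.791010°, λ=35.215920°, h=3480.059 m
→ ECEF (a=6378137.000, f=1/298.257222101): X=4615664.6283, Y=3257914.2877, Z=-2957659.1685
→ Helmert 7p (PV): X=4616228.2191, Y=3258338.5996, Z=-2957685.0888
→ Helmert 7p (PV): X=4615610.0541, Y=3258879.7357, Z=-2958216.9690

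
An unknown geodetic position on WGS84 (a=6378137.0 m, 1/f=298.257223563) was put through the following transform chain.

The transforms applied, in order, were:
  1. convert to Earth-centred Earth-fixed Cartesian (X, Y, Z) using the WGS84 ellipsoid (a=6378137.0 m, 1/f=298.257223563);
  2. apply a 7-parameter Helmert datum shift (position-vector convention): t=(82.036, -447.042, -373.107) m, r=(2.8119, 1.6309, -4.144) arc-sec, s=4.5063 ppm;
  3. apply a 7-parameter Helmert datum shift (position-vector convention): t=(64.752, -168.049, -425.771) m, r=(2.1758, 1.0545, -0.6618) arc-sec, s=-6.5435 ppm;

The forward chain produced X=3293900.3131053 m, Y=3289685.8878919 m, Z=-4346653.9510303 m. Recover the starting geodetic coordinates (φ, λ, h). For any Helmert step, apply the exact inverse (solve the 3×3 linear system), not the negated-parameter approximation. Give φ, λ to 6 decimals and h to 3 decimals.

φ=-43.221458°, λ=44.969883°, h=639.481 m

start: X=3293900.3131, Y=3289685.8879, Z=-4346653.9510 m
→ Helmert⁻¹: X=3293868.7787, Y=3289840.1856, Z=-4346274.4834
→ Helmert⁻¹: X=3293740.1583, Y=3290279.3287, Z=-4345900.6042
→ geod (Bowring, a=6378137.000): φ=-43.22145800°, λ=44.96988300°, h=639.4810 m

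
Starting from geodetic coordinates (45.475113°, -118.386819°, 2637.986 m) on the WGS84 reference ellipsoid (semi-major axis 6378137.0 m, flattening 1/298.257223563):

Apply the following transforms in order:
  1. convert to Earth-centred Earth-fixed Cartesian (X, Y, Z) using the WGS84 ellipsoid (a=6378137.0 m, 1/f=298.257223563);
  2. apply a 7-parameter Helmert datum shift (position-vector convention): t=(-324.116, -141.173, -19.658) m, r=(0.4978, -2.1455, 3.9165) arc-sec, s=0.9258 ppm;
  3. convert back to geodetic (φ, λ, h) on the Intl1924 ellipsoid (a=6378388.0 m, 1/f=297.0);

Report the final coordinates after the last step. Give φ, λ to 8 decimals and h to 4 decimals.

φ=45.47362117°, λ=-118.38898124°, h=2620.2287 m

start: φ=45.475113°, λ=-118.386819°, h=2637.986 m
→ ECEF (a=6378137.000, f=1/298.257223563): X=-2130816.5943, Y=-3943030.6977, Z=4526410.8223
→ Helmert 7p (PV): X=-2131114.8960, Y=-3943226.9046, Z=4526363.6746
→ geod (Bowring, a=6378388.000): φ=45.47362117°, λ=-118.38898124°, h=2620.2287 m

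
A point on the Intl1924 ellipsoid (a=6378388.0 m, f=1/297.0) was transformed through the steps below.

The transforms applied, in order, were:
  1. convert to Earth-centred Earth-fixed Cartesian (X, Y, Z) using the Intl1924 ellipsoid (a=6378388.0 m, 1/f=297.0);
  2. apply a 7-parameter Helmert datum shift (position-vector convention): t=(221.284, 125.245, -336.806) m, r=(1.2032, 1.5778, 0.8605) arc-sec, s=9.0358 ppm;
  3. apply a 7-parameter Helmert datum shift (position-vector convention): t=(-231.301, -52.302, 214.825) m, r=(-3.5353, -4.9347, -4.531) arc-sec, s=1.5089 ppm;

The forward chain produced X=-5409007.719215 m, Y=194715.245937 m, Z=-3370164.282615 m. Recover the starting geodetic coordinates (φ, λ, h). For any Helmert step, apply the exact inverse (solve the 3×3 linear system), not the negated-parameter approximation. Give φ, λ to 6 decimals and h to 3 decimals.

φ=-32.080691°, λ=177.939743°, h=3483.910 m

start: X=-5409007.7192, Y=194715.2459, Z=-3370164.2826 m
→ Helmert⁻¹: X=-5408853.1640, Y=194706.2029, Z=-3370241.2829
→ Helmert⁻¹: X=-5408998.9836, Y=194582.1075, Z=-3369916.5380
→ geod (Bowring, a=6378388.000): φ=-32.08069100°, λ=177.93974300°, h=3483.9100 m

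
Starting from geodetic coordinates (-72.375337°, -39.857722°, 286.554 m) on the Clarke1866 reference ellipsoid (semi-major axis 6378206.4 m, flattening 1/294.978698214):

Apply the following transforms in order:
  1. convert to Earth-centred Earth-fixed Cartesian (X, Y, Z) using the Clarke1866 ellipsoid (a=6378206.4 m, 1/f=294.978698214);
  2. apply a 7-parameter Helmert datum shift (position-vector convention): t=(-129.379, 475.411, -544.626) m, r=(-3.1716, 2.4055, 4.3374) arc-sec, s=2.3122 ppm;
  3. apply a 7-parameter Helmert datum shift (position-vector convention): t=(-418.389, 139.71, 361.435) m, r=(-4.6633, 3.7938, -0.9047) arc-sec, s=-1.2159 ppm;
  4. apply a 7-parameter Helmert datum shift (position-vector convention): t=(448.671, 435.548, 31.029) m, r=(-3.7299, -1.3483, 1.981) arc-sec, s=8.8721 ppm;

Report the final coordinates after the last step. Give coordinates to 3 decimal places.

start: φ=-72.375337°, λ=-39.857722°, h=286.554 m
→ ECEF (a=6378206.400, f=1/294.978698214): X=1487103.6019, Y=-1241548.2910, Z=-6056590.0064
→ Helmert 7p (PV): X=1486933.1358, Y=-1241137.6078, Z=-6057146.8889
→ Helmert 7p (PV): X=1486396.0869, Y=-1241139.8523, Z=-6056777.3779
→ Helmert 7p (PV): X=1486909.4575, Y=-1240810.5662, Z=-6056767.9251

X=1486909.458 m, Y=-1240810.566 m, Z=-6056767.925 m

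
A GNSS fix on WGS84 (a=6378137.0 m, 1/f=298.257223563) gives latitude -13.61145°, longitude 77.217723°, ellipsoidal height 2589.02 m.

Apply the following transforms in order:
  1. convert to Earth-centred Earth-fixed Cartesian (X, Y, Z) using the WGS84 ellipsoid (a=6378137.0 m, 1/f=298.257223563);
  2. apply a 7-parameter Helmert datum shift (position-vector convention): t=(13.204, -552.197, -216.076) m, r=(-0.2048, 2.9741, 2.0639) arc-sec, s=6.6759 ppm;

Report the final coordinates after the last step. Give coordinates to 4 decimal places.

start: φ=-13.611450°, λ=77.217723°, h=2589.020 m
→ ECEF (a=6378137.000, f=1/298.257223563): X=1372320.3903, Y=6048950.8835, Z=-1491844.8956
→ Helmert 7p (PV): X=1372260.7183, Y=6048451.3190, Z=-1492096.7244

X=1372260.7183 m, Y=6048451.3190 m, Z=-1492096.7244 m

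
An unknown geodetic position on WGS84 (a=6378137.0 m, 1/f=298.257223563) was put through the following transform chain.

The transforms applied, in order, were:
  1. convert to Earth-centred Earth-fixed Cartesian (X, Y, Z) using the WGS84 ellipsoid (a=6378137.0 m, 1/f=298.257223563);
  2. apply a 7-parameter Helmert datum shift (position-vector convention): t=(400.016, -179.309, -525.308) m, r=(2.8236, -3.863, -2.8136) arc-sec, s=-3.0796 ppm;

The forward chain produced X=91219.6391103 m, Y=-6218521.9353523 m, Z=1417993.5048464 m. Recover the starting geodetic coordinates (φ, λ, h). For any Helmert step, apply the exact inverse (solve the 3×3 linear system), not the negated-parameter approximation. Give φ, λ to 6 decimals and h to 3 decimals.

φ=12.933455°, λ=-89.162219°, h=1677.943 m

start: X=91219.6391, Y=-6218521.9354, Z=1417993.5048 m
→ Helmert⁻¹: X=90931.2936, Y=-6218341.1165, Z=1418606.6024
→ geod (Bowring, a=6378137.000): φ=12.93345500°, λ=-89.16221900°, h=1677.9430 m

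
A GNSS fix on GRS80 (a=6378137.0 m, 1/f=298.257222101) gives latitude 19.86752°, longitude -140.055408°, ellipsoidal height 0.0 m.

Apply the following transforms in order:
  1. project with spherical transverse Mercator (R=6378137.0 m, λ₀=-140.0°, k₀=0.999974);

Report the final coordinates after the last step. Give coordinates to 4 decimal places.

start: φ=19.867520°, λ=-140.055408°, h=0.000 m
→ tm (R=6378137.0, λ₀=-140.0°): E=-5800.7272, N=2211585.6602

E=-5800.7272 m, N=2211585.6602 m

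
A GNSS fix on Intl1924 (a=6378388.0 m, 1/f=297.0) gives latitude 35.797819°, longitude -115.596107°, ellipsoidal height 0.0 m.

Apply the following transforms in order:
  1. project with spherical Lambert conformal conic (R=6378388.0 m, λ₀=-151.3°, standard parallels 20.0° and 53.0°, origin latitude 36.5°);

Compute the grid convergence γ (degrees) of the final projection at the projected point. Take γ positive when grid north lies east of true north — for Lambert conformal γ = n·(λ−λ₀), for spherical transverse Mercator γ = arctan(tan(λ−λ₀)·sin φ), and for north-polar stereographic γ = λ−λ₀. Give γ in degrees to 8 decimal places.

start: φ=35.797819°, λ=-115.596107°, h=0.000 m
→ into lcc (λ₀=-151.3°): φ=35.79781900°, λ−λ₀=35.70389300°
convergence γ = 21.54464592°

21.54464592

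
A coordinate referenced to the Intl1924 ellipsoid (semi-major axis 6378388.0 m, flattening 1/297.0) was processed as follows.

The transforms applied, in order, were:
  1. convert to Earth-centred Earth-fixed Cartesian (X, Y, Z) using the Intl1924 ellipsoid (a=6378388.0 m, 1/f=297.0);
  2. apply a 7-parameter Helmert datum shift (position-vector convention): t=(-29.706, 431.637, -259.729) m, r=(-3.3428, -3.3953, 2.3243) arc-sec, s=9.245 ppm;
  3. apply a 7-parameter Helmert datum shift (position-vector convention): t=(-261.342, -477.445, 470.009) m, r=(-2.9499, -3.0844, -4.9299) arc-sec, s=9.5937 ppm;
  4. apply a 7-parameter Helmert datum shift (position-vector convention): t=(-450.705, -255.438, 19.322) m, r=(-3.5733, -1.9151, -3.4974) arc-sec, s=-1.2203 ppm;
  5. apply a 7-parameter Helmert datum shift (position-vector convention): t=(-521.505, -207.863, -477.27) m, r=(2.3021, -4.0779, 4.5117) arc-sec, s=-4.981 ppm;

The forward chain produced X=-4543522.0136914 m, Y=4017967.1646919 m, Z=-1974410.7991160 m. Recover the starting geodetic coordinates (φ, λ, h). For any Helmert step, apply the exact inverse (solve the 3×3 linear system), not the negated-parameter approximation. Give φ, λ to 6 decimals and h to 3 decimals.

φ=-18.141052°, λ=138.501914°, h=1495.831 m

start: X=-4543522.0137, Y=4017967.1647, Z=-1974410.7991 m
→ Helmert⁻¹: X=-4542974.2689, Y=4018272.3819, Z=-1973898.3933
→ Helmert⁻¹: X=-4542615.5703, Y=4018489.8936, Z=-1973808.3317
→ Helmert⁻¹: X=-4542436.2249, Y=4018848.4473, Z=-1974133.9988
→ Helmert⁻¹: X=-4542351.7317, Y=4018462.8328, Z=-1973716.1258
→ geod (Bowring, a=6378388.000): φ=-18.14105200°, λ=138.50191400°, h=1495.8310 m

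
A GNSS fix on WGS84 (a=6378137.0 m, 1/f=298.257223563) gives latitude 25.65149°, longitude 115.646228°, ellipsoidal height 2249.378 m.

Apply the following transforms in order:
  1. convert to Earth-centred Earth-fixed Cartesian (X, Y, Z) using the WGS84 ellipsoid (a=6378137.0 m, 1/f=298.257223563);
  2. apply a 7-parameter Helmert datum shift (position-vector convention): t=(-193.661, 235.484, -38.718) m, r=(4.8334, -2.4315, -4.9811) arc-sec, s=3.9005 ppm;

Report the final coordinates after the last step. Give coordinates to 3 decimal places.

X=-2491024.178 m, Y=5188442.962 m, Z=2745346.379 m

start: φ=25.651490°, λ=115.646228°, h=2249.378 m
→ ECEF (a=6378137.000, f=1/298.257223563): X=-2490913.7297, Y=5188191.4185, Z=2745282.1774
→ Helmert 7p (PV): X=-2491024.1783, Y=5188442.9621, Z=2745346.3790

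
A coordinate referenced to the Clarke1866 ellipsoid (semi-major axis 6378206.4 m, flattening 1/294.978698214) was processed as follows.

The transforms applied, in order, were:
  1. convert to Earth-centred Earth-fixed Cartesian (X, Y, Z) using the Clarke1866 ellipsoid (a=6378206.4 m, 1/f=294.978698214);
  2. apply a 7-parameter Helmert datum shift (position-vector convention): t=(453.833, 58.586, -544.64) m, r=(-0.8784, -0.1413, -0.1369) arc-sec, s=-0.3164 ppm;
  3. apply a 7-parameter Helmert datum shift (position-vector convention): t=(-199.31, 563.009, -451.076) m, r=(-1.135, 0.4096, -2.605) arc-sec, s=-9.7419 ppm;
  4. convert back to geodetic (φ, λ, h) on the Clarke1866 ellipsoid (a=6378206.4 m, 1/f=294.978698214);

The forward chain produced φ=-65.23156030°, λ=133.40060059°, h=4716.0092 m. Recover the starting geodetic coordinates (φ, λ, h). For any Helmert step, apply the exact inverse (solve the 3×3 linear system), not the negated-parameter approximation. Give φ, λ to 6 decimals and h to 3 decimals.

φ=-65.229718°, λ=133.413496°, h=3759.893 m

start: φ=-65.231560°, λ=133.400601°, h=4716.009 m
→ ECEF (a=6378206.400, f=1/294.978698214): X=-1842531.8383, Y=1948381.8780, Z=-5772664.7308
→ Helmert⁻¹: X=-1842363.6139, Y=1947846.3394, Z=-5772262.8280
→ Helmert⁻¹: X=-1842823.2766, Y=1947811.7260, Z=-5771710.4568
→ geod (Bowring, a=6378206.400): φ=-65.22971800°, λ=133.41349600°, h=3759.8930 m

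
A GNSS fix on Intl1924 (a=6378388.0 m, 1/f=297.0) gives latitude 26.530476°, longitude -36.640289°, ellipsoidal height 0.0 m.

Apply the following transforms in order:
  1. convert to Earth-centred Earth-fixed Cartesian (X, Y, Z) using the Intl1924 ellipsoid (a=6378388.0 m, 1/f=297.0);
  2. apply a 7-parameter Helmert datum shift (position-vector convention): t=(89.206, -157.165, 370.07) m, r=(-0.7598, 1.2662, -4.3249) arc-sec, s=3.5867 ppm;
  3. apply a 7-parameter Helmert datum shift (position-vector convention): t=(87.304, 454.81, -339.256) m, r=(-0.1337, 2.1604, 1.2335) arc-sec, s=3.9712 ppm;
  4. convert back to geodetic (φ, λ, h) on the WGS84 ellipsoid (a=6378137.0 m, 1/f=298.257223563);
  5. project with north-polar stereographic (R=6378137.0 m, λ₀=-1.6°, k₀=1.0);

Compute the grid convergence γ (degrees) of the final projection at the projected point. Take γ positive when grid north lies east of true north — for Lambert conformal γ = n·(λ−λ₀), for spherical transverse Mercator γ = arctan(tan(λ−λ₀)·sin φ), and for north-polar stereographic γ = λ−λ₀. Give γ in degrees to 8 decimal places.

start: φ=26.530476°, λ=-36.640289°, h=0.000 m
→ ECEF (a=6378388.000, f=1/297.0): X=4582138.0649, Y=-3407997.8358, Z=2831805.1157
→ Helmert 7p (PV): X=4582189.6312, Y=-3408252.8702, Z=2832169.7678
→ Helmert 7p (PV): X=4582345.1780, Y=-3407782.3569, Z=2831795.9745
→ geod (Bowring, a=6378137.000): φ=26.52959284°, λ=-36.63731411°, h=262.3770 m
→ into stereo (λ₀=-1.6°): φ=26.52959284°, λ−λ₀=-35.03731411°
convergence γ = -35.03731411°

-35.03731411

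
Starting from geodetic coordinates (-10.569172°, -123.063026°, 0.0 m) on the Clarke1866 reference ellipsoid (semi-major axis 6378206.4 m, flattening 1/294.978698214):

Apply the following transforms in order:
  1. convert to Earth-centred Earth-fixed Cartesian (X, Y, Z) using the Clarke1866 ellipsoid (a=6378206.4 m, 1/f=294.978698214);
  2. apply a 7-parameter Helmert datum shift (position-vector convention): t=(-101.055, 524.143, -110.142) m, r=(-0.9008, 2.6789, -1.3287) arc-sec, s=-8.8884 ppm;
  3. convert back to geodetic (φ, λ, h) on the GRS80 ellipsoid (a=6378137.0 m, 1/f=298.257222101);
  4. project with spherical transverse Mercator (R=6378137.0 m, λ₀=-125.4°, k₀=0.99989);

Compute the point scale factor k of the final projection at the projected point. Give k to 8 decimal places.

1.00069163

start: φ=-10.569172°, λ=-123.063026°, h=0.000 m
→ ECEF (a=6378206.400, f=1/294.978698214): X=-3421055.8249, Y=-5255299.0125, Z=-1162119.9128
→ Helmert 7p (PV): X=-3421175.4181, Y=-5254711.1961, Z=-1162152.3435
→ geod (Bowring, a=6378137.000): φ=-10.56939571°, λ=-123.06687221°, h=-352.7512 m
→ into tm (λ₀=-125.4°): φ=-10.56939571°, λ−λ₀=2.33312779°
scale k = 1.00069163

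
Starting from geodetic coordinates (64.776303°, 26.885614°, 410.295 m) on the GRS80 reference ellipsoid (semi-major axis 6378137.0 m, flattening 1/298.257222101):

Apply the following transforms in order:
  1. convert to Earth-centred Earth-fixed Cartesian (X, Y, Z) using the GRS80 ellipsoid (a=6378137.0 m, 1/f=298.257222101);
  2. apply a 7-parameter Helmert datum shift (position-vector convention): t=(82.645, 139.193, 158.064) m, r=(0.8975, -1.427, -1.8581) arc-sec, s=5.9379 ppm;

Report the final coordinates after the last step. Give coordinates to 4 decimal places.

start: φ=64.776303°, λ=26.885614°, h=410.295 m
→ ECEF (a=6378137.000, f=1/298.257222101): X=2431096.8252, Y=1232598.3956, Z=5747496.7397
→ Helmert 7p (PV): X=2431165.2464, Y=1232697.9987, Z=5747711.1142

X=2431165.2464 m, Y=1232697.9987 m, Z=5747711.1142 m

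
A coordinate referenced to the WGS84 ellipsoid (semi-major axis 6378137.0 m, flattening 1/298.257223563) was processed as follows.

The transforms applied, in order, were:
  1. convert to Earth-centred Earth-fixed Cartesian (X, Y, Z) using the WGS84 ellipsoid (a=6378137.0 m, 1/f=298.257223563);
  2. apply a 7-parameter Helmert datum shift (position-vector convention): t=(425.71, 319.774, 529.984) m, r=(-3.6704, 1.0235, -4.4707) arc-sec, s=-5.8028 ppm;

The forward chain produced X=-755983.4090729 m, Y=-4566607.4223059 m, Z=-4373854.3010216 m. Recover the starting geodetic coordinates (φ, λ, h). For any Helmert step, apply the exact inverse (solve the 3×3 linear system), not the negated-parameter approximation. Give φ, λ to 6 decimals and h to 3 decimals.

φ=-43.572388°, λ=-99.403037°, h=1019.296 m

start: X=-755983.4091, Y=-4566607.4223, Z=-4373854.3010 m
→ Helmert⁻¹: X=-756292.8164, Y=-4566892.2474, Z=-4374494.6876
→ geod (Bowring, a=6378137.000): φ=-43.57238800°, λ=-99.40303700°, h=1019.2960 m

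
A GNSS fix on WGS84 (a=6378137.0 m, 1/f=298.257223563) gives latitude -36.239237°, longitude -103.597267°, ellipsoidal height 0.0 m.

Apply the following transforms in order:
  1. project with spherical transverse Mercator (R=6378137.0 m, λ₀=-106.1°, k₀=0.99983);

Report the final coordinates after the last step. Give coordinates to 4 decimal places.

E=224692.0956 m, N=-4036349.7064 m

start: φ=-36.239237°, λ=-103.597267°, h=0.000 m
→ tm (R=6378137.0, λ₀=-106.1°): E=224692.0956, N=-4036349.7064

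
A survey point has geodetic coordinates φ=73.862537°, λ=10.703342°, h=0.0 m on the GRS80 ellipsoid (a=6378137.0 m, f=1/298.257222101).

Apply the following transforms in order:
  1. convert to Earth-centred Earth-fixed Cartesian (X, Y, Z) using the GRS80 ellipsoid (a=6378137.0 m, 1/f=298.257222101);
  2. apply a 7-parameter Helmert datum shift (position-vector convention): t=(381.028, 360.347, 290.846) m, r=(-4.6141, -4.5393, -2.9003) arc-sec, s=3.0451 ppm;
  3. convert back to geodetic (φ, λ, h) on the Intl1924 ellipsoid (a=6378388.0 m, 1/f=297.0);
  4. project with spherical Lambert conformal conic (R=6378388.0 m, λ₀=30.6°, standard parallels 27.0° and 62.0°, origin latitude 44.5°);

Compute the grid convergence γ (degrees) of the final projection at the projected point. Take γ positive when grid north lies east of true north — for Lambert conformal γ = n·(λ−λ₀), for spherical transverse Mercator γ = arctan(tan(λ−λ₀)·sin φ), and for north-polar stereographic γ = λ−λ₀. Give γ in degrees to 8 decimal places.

-14.16709088

start: φ=73.862537°, λ=10.703342°, h=0.000 m
→ ECEF (a=6378137.000, f=1/298.257222101): X=1747319.9305, Y=330265.0876, Z=6104692.2115
→ Helmert 7p (PV): X=1747576.5759, Y=330738.4322, Z=6105032.7126
→ geod (Bowring, a=6378388.000): φ=73.86089593°, λ=10.71678955°, h=254.9145 m
→ into lcc (λ₀=30.6°): φ=73.86089593°, λ−λ₀=-19.88321045°
convergence γ = -14.16709088°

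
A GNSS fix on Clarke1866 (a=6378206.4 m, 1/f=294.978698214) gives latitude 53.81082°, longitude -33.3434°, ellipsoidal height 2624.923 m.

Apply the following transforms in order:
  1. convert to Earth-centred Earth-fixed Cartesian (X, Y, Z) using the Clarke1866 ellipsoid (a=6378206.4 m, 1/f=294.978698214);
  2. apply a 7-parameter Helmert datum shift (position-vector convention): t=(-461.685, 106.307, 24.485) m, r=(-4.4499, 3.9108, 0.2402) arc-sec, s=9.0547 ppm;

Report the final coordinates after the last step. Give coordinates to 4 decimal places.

start: φ=53.810820°, λ=-33.343400°, h=2624.923 m
→ ECEF (a=6378206.400, f=1/294.978698214): X=3154364.0372, Y=-2075451.9088, Z=5126254.6873
→ Helmert 7p (PV): X=3154030.5261, Y=-2075250.1277, Z=5126310.5571

X=3154030.5261 m, Y=-2075250.1277 m, Z=5126310.5571 m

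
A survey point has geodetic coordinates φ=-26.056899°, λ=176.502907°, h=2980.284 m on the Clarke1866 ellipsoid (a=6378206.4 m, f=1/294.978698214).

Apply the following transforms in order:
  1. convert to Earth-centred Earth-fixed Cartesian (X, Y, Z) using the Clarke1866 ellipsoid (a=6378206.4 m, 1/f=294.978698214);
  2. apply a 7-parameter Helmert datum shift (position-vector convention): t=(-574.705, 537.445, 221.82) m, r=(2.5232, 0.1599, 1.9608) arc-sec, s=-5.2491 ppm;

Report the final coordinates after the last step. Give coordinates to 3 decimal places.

X=-5726205.674 m, Y=350419.766 m, Z=-2785632.355 m

start: φ=-26.056899°, λ=176.502907°, h=2980.284 m
→ ECEF (a=6378206.400, f=1/294.978698214): X=-5725655.5373, Y=349904.5079, Z=-2785877.5174
→ Helmert 7p (PV): X=-5726205.6737, Y=350419.7661, Z=-2785632.3552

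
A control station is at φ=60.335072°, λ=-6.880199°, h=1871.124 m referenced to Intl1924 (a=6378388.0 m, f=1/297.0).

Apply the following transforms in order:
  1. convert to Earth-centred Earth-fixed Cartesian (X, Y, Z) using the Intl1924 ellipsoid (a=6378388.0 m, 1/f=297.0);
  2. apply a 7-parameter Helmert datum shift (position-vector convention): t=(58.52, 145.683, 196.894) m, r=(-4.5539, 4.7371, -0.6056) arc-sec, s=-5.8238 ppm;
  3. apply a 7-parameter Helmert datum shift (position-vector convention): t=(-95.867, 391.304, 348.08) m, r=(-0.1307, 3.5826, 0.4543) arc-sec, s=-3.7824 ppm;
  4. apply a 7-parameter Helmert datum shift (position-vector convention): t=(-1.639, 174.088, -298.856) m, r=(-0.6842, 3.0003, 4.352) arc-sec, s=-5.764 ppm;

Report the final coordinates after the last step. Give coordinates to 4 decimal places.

start: φ=60.335072°, λ=-6.880199°, h=1871.124 m
→ ECEF (a=6378388.000, f=1/297.0): X=3143006.6506, Y=-379243.5361, Z=5520793.6651
→ Helmert 7p (PV): X=3143172.5433, Y=-378982.9853, Z=5520894.5978
→ Helmert 7p (PV): X=3143161.5140, Y=-378579.8267, Z=5521167.4423
→ Helmert 7p (PV): X=3143230.0552, Y=-378318.9250, Z=5520792.2984

X=3143230.0552 m, Y=-378318.9250 m, Z=5520792.2984 m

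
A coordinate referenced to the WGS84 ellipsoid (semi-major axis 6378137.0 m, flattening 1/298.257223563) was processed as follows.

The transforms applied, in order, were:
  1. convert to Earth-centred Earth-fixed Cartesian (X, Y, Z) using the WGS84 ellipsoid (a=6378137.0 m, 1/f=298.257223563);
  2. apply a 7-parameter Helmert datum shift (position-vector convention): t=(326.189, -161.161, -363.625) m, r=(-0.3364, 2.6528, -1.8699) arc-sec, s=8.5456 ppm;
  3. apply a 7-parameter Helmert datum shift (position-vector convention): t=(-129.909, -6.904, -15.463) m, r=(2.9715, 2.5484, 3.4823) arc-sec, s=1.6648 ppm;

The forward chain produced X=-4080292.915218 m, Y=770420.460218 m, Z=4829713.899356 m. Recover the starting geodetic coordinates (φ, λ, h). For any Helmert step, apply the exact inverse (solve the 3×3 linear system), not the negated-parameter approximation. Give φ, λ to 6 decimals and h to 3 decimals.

start: X=-4080292.9152, Y=770420.4602, Z=4829713.8994 m
→ Helmert⁻¹: X=-4080202.8748, Y=770564.5435, Z=4829659.8100
→ Helmert⁻¹: X=-4080563.2985, Y=770674.2486, Z=4829930.9361
→ geod (Bowring, a=6378137.000): φ=49.50158700°, λ=169.30482900°, h=3891.8780 m

φ=49.501587°, λ=169.304829°, h=3891.878 m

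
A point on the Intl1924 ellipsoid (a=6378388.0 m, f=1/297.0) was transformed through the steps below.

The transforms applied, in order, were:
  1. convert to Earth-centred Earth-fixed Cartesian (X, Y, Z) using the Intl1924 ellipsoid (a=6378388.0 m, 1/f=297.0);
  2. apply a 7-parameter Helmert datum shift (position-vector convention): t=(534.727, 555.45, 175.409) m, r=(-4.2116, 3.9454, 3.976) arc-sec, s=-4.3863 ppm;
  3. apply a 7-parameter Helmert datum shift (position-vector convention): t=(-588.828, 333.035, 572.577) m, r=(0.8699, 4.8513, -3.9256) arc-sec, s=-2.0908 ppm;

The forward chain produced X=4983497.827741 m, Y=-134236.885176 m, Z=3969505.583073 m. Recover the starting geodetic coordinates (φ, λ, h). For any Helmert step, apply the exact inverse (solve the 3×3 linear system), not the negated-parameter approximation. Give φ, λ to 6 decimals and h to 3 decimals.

start: X=4983497.8277, Y=-134236.8852, Z=3969505.5831 m
→ Helmert⁻¹: X=4984006.2841, Y=-134458.6076, Z=3969059.0941
→ Helmert⁻¹: X=4983414.8920, Y=-135191.7516, Z=3968993.6554
→ geod (Bowring, a=6378388.000): φ=38.71336800°, λ=-1.55395800°, h=2222.6640 m

φ=38.713368°, λ=-1.553958°, h=2222.664 m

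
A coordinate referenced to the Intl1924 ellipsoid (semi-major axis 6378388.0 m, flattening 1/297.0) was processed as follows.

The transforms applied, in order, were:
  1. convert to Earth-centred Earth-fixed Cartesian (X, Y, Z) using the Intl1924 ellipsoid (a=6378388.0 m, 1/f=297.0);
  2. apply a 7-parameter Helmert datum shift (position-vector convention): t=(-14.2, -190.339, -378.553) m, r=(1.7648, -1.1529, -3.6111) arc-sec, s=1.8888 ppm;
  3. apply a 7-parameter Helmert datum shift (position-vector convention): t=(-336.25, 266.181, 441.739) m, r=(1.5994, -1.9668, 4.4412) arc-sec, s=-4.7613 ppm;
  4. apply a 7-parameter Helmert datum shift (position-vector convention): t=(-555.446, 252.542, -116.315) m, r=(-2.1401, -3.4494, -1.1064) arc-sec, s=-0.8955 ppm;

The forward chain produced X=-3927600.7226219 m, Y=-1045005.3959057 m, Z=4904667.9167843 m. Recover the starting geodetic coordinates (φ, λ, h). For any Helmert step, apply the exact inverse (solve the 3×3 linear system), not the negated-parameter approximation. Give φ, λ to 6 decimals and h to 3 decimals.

φ=50.550486°, λ=-165.092653°, h=3694.851 m

start: X=-3927600.7226, Y=-1045005.3959, Z=4904667.9168 m
→ Helmert⁻¹: X=-3926961.1617, Y=-1045330.8283, Z=4904843.4494
→ Helmert⁻¹: X=-3926619.3527, Y=-1045479.4117, Z=4904470.6102
→ Helmert⁻¹: X=-3926552.0204, Y=-1045313.8749, Z=4904870.7897
→ geod (Bowring, a=6378388.000): φ=50.55048600°, λ=-165.09265300°, h=3694.8510 m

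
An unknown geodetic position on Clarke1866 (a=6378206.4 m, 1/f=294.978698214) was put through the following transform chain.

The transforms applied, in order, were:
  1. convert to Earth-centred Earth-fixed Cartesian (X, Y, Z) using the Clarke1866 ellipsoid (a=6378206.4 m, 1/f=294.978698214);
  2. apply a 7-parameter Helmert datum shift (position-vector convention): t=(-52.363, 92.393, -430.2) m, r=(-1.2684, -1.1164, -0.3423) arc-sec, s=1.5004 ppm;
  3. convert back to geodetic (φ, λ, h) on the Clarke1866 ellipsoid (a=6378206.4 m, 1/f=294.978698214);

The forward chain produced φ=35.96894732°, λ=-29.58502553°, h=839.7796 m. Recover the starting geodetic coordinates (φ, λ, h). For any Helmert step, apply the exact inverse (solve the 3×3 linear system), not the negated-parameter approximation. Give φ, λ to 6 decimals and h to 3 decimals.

φ=35.971158°, λ=-29.585645°, h=1156.516 m

start: φ=35.968947°, λ=-29.585026°, h=839.780 m
→ ECEF (a=6378206.400, f=1/294.978698214): X=4494934.7065, Y=-2551924.6535, Z=3725706.6391
→ Helmert⁻¹: X=4495004.7276, Y=-2552028.6710, Z=3726091.2259
→ geod (Bowring, a=6378206.400): φ=35.97115800°, λ=-29.58564500°, h=1156.5160 m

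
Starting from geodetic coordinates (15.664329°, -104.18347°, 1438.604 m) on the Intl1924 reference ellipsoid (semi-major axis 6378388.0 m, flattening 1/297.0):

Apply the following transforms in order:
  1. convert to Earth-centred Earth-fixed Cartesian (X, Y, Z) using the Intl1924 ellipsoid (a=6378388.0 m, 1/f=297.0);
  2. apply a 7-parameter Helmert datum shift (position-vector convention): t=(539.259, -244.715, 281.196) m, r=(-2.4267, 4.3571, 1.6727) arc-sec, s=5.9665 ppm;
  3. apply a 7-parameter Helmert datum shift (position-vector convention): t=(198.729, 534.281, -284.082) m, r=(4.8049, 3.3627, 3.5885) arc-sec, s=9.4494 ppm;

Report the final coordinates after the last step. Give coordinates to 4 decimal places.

X=-1504613.7795 m, Y=-5956940.9718 m, Z=1711412.7266 m

start: φ=15.664329°, λ=-104.183470°, h=1438.604 m
→ ECEF (a=6378388.000, f=1/297.0): X=-1505544.5762, Y=-5957080.5683, Z=1711401.5796
→ Helmert 7p (PV): X=-1504929.8394, Y=-5957352.9007, Z=1711794.8750
→ Helmert 7p (PV): X=-1504613.7795, Y=-5956940.9718, Z=1711412.7266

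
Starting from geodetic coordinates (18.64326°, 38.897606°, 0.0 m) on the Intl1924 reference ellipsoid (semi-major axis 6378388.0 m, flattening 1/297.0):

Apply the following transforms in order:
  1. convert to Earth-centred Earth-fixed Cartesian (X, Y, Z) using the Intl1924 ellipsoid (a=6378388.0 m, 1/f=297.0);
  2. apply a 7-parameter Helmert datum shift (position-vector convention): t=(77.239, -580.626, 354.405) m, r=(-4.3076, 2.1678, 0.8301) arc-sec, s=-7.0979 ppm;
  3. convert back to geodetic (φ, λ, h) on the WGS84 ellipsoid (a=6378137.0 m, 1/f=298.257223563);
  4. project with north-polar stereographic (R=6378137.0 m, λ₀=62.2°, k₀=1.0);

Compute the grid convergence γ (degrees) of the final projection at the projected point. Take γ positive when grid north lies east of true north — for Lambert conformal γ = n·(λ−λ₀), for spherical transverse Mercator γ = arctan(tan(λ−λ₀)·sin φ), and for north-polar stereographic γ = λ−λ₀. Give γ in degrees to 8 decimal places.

start: φ=18.643260°, λ=38.897606°, h=0.000 m
→ ECEF (a=6378388.000, f=1/297.0): X=4705240.7829, Y=3796326.1005, Z=2025998.4425
→ Helmert 7p (PV): X=4705290.6392, Y=3795779.7747, Z=2026209.7351
→ geod (Bowring, a=6378137.000): φ=18.64544866°, λ=38.89327958°, h=20.9688 m
→ into stereo (λ₀=62.2°): φ=18.64544866°, λ−λ₀=-23.30672042°
convergence γ = -23.30672042°

-23.30672042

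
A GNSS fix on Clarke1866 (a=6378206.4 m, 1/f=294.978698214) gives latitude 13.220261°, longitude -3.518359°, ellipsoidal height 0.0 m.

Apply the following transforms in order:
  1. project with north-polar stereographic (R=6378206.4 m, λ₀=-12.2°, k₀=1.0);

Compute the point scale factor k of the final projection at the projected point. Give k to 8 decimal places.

1.62774308

start: φ=13.220261°, λ=-3.518359°, h=0.000 m
→ into stereo (λ₀=-12.2°): φ=13.22026100°, λ−λ₀=8.68164100°
scale k = 1.62774308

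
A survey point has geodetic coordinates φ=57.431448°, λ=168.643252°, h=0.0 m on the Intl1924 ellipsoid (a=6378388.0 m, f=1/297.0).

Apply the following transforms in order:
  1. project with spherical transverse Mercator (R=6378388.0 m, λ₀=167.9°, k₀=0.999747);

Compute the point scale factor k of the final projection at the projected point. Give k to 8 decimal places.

0.99977137

start: φ=57.431448°, λ=168.643252°, h=0.000 m
→ into tm (λ₀=167.9°): φ=57.43144800°, λ−λ₀=0.74325200°
scale k = 0.99977137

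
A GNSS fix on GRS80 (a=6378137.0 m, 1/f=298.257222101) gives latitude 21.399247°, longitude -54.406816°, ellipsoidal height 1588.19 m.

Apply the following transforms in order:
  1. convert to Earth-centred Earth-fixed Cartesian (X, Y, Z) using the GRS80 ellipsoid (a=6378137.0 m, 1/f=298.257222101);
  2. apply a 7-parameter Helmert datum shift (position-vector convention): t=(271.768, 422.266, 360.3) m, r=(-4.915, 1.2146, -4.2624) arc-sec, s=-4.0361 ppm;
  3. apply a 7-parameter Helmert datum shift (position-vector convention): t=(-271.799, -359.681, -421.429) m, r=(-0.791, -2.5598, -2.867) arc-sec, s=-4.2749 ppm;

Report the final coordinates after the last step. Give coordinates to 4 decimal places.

start: φ=21.399247°, λ=-54.406816°, h=1588.190 m
→ ECEF (a=6378137.000, f=1/298.257222101): X=3458725.1209, Y=-4832310.5405, Z=2313187.4054
→ Helmert 7p (PV): X=3458896.6925, Y=-4831885.1243, Z=2313633.1490
→ Helmert 7p (PV): X=3458514.2334, Y=-4832263.3541, Z=2313263.2847

X=3458514.2334 m, Y=-4832263.3541 m, Z=2313263.2847 m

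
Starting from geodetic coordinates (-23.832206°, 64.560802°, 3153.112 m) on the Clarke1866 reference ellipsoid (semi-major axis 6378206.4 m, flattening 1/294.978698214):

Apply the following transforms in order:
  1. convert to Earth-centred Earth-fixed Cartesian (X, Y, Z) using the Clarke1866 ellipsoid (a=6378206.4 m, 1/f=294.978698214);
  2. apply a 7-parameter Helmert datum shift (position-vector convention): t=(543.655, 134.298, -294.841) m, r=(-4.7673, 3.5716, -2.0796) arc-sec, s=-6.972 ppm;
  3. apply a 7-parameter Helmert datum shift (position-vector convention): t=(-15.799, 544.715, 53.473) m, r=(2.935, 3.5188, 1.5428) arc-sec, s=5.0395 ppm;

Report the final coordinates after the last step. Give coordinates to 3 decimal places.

X=2509237.916 m, Y=5274822.171 m, Z=-2562790.165 m

start: φ=-23.832206°, λ=64.560802°, h=3153.112 m
→ ECEF (a=6378206.400, f=1/294.978698214): X=2508789.2713, Y=5274182.6304, Z=-2562420.6473
→ Helmert 7p (PV): X=2509324.2404, Y=5274195.6393, Z=-2562862.9629
→ Helmert 7p (PV): X=2509237.9158, Y=5274822.1706, Z=-2562790.1654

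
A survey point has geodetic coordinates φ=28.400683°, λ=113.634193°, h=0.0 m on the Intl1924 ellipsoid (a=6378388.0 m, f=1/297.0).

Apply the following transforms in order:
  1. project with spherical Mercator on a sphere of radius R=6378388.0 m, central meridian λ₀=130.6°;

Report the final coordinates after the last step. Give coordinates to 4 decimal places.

E=-1888699.3195 m, N=3299715.1656 m

start: φ=28.400683°, λ=113.634193°, h=0.000 m
→ merc (R=6378388.0, λ₀=130.6°): E=-1888699.3195, N=3299715.1656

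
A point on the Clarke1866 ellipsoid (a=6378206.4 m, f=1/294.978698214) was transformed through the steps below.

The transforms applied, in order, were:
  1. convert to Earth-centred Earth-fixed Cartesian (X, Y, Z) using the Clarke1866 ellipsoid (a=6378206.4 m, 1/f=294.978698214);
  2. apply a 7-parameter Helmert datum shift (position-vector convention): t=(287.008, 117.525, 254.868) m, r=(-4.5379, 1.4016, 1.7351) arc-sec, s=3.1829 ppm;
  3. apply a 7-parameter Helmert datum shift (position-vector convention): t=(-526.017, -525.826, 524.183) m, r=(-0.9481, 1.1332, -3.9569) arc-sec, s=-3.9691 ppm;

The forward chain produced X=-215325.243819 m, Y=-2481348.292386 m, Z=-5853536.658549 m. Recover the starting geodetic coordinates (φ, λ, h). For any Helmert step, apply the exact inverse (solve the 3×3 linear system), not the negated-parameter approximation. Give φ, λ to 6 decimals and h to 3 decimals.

φ=-67.097950°, λ=-94.952938°, h=2067.440 m

start: X=-215325.2438, Y=-2481348.2924, Z=-5853536.6585 m
→ Helmert⁻¹: X=-214720.3267, Y=-2480809.5237, Z=-5854096.6597
→ Helmert⁻¹: X=-214987.7373, Y=-2480788.5450, Z=-5854388.9331
→ geod (Bowring, a=6378206.400): φ=-67.09795000°, λ=-94.95293800°, h=2067.4400 m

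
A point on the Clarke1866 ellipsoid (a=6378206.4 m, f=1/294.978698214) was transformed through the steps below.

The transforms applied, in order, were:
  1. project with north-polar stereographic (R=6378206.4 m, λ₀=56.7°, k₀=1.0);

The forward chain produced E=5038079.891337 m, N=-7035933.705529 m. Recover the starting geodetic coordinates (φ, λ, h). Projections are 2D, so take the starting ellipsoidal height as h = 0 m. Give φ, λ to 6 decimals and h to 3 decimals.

start: E=5038079.8913, N=-7035933.7055 m
→ stereo⁻¹: φ=21.69557200°, λ=92.30455500°

φ=21.695572°, λ=92.304555°, h=0.000 m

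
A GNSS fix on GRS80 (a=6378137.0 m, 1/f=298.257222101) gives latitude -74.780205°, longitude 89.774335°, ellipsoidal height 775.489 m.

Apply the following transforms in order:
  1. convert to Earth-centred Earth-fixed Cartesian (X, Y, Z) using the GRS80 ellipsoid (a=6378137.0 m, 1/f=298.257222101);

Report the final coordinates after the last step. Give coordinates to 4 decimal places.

X=6616.2406 m, Y=1679838.2542 m, Z=-6133118.9469 m

start: φ=-74.780205°, λ=89.774335°, h=775.489 m
→ ECEF (a=6378137.000, f=1/298.257222101): X=6616.2406, Y=1679838.2542, Z=-6133118.9469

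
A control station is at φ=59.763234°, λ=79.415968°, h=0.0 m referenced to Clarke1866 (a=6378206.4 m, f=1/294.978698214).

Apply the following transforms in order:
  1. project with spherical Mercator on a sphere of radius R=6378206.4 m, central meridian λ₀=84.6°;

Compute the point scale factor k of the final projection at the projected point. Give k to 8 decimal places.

start: φ=59.763234°, λ=79.415968°, h=0.000 m
→ into merc (λ₀=84.6°): φ=59.76323400°, λ−λ₀=-5.18403200°
scale k = 1.98580374

1.98580374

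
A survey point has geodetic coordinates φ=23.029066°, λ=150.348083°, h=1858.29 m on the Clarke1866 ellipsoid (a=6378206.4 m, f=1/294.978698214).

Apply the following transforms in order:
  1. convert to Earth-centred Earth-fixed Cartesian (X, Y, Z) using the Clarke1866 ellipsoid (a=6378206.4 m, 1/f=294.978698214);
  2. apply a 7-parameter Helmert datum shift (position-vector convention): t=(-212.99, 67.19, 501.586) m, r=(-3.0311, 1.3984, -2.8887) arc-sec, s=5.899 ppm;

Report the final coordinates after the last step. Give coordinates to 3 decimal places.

start: φ=23.029066°, λ=150.348083°, h=1858.290 m
→ ECEF (a=6378206.400, f=1/294.978698214): X=-5105353.6094, Y=2906366.6330, Z=2480264.6346
→ Helmert 7p (PV): X=-5105539.1971, Y=2906558.9158, Z=2480772.7545

X=-5105539.197 m, Y=2906558.916 m, Z=2480772.755 m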